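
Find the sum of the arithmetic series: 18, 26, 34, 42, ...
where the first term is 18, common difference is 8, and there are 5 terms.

Sₙ = n/2 × (first + last)
Last term = a + (n-1)d = 18 + (5-1)×8 = 50
S_5 = 5/2 × (18 + 50)
S_5 = 5/2 × 68 = 170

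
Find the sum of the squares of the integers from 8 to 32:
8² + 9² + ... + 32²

Use ∑_{k=1}^{n} k² = n(n+1)(2n+1)/6, then subtract the first 7 terms.
∑_{k=1}^{32} k² = 32×33×65/6 = 11440
∑_{k=1}^{7} k² = 7×8×15/6 = 140
∑_{k=8}^{32} k² = 11440 - 140 = 11300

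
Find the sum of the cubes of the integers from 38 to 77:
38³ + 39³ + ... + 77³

Use ∑_{k=1}^{n} k³ = [n(n+1)/2]², then subtract the first 37 terms.
∑_{k=1}^{77} k³ = [77×78/2]² = 3003² = 9018009
∑_{k=1}^{37} k³ = [37×38/2]² = 703² = 494209
∑_{k=38}^{77} k³ = 9018009 - 494209 = 8523800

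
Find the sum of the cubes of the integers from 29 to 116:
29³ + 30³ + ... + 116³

Use ∑_{k=1}^{n} k³ = [n(n+1)/2]², then subtract the first 28 terms.
∑_{k=1}^{116} k³ = [116×117/2]² = 6786² = 46049796
∑_{k=1}^{28} k³ = [28×29/2]² = 406² = 164836
∑_{k=29}^{116} k³ = 46049796 - 164836 = 45884960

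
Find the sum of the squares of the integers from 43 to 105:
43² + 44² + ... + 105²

Use ∑_{k=1}^{n} k² = n(n+1)(2n+1)/6, then subtract the first 42 terms.
∑_{k=1}^{105} k² = 105×106×211/6 = 391405
∑_{k=1}^{42} k² = 42×43×85/6 = 25585
∑_{k=43}^{105} k² = 391405 - 25585 = 365820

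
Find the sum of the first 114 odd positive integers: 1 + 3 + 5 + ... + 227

Sum of first n odd numbers = n²
= 114²
= 12996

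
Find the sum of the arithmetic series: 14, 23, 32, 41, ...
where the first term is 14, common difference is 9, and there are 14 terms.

Sₙ = n/2 × (first + last)
Last term = a + (n-1)d = 14 + (14-1)×9 = 131
S_14 = 14/2 × (14 + 131)
S_14 = 14/2 × 145 = 1015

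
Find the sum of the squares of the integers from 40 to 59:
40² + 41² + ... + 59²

Use ∑_{k=1}^{n} k² = n(n+1)(2n+1)/6, then subtract the first 39 terms.
∑_{k=1}^{59} k² = 59×60×119/6 = 70210
∑_{k=1}^{39} k² = 39×40×79/6 = 20540
∑_{k=40}^{59} k² = 70210 - 20540 = 49670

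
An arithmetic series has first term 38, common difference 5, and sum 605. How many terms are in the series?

Using S = n/2 × [2a + (n-1)d]
605 = n/2 × [2(38) + (n-1)(5)]
605 = n/2 × [76 + 5n - 5]
1210 = n × [71 + 5n]
5n² + (71)n - 1210 = 0
Discriminant: Δ = (71)² - 4(5)(-1210) = 5041 + 24200 = 29241
√Δ = 171
n = [-(71) + √Δ] / (2·5) = (-71 + 171) / 10 = 100 / 10 = 10
(The negative root is discarded since n must be a positive integer.)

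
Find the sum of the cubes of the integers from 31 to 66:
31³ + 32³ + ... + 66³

Use ∑_{k=1}^{n} k³ = [n(n+1)/2]², then subtract the first 30 terms.
∑_{k=1}^{66} k³ = [66×67/2]² = 2211² = 4888521
∑_{k=1}^{30} k³ = [30×31/2]² = 465² = 216225
∑_{k=31}^{66} k³ = 4888521 - 216225 = 4672296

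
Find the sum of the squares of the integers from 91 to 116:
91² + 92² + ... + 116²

Use ∑_{k=1}^{n} k² = n(n+1)(2n+1)/6, then subtract the first 90 terms.
∑_{k=1}^{116} k² = 116×117×233/6 = 527046
∑_{k=1}^{90} k² = 90×91×181/6 = 247065
∑_{k=91}^{116} k² = 527046 - 247065 = 279981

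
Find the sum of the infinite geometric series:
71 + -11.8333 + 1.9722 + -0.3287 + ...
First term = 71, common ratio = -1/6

For |r| < 1, S = a / (1 - r)
S = 71 / (1 - (-1/6))
S = 71 / (7/6)
S = 426/7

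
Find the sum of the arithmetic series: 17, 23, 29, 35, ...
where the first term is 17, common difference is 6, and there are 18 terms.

Sₙ = n/2 × (first + last)
Last term = a + (n-1)d = 17 + (18-1)×6 = 119
S_18 = 18/2 × (17 + 119)
S_18 = 18/2 × 136 = 1224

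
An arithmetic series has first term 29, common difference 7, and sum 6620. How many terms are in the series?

Using S = n/2 × [2a + (n-1)d]
6620 = n/2 × [2(29) + (n-1)(7)]
6620 = n/2 × [58 + 7n - 7]
13240 = n × [51 + 7n]
7n² + (51)n - 13240 = 0
Discriminant: Δ = (51)² - 4(7)(-13240) = 2601 + 370720 = 373321
√Δ = 611
n = [-(51) + √Δ] / (2·7) = (-51 + 611) / 14 = 560 / 14 = 40
(The negative root is discarded since n must be a positive integer.)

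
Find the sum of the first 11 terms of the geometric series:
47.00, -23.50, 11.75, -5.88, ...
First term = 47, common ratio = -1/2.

Sₙ = a(1 - rⁿ) / (1 - r)
S_11 = 47(1 - (-1/2)^11) / (1 - (-1/2))
S_11 = 47(1 - (-1/2048)) / (3/2)
S_11 = 32101/1024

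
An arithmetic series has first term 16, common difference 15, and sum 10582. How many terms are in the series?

Using S = n/2 × [2a + (n-1)d]
10582 = n/2 × [2(16) + (n-1)(15)]
10582 = n/2 × [32 + 15n - 15]
21164 = n × [17 + 15n]
15n² + (17)n - 21164 = 0
Discriminant: Δ = (17)² - 4(15)(-21164) = 289 + 1269840 = 1270129
√Δ = 1127
n = [-(17) + √Δ] / (2·15) = (-17 + 1127) / 30 = 1110 / 30 = 37
(The negative root is discarded since n must be a positive integer.)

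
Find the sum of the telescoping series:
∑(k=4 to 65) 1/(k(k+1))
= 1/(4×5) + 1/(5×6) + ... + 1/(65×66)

Partial fractions: 1/(k(k+1)) = 1/k - 1/(k+1)
The series telescopes:
= (1/4 - 1/5) + (1/5 - 1/6) + ... + (1/65 - 1/66)
= 1/4 - 1/66
= 31/132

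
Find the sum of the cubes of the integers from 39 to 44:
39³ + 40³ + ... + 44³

Use ∑_{k=1}^{n} k³ = [n(n+1)/2]², then subtract the first 38 terms.
∑_{k=1}^{44} k³ = [44×45/2]² = 990² = 980100
∑_{k=1}^{38} k³ = [38×39/2]² = 741² = 549081
∑_{k=39}^{44} k³ = 980100 - 549081 = 431019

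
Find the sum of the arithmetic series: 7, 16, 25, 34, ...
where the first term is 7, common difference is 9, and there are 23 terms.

Sₙ = n/2 × (first + last)
Last term = a + (n-1)d = 7 + (23-1)×9 = 205
S_23 = 23/2 × (7 + 205)
S_23 = 23/2 × 212 = 2438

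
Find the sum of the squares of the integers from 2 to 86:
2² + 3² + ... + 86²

Use ∑_{k=1}^{n} k² = n(n+1)(2n+1)/6, then subtract the first 1 terms.
∑_{k=1}^{86} k² = 86×87×173/6 = 215731
∑_{k=1}^{1} k² = 1×2×3/6 = 1
∑_{k=2}^{86} k² = 215731 - 1 = 215730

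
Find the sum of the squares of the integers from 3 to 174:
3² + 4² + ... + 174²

Use ∑_{k=1}^{n} k² = n(n+1)(2n+1)/6, then subtract the first 2 terms.
∑_{k=1}^{174} k² = 174×175×349/6 = 1771175
∑_{k=1}^{2} k² = 2×3×5/6 = 5
∑_{k=3}^{174} k² = 1771175 - 5 = 1771170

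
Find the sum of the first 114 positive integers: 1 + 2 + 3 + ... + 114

Formula: ∑k = n(n+1)/2
= 114×115/2
= 13110/2
= 6555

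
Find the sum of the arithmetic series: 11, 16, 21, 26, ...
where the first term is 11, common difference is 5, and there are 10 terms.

Sₙ = n/2 × (first + last)
Last term = a + (n-1)d = 11 + (10-1)×5 = 56
S_10 = 10/2 × (11 + 56)
S_10 = 10/2 × 67 = 335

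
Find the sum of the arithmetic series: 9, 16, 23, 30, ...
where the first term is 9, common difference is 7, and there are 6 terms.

Sₙ = n/2 × (first + last)
Last term = a + (n-1)d = 9 + (6-1)×7 = 44
S_6 = 6/2 × (9 + 44)
S_6 = 6/2 × 53 = 159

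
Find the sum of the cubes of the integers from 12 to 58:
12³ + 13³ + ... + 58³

Use ∑_{k=1}^{n} k³ = [n(n+1)/2]², then subtract the first 11 terms.
∑_{k=1}^{58} k³ = [58×59/2]² = 1711² = 2927521
∑_{k=1}^{11} k³ = [11×12/2]² = 66² = 4356
∑_{k=12}^{58} k³ = 2927521 - 4356 = 2923165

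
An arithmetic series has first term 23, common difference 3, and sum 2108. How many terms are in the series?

Using S = n/2 × [2a + (n-1)d]
2108 = n/2 × [2(23) + (n-1)(3)]
2108 = n/2 × [46 + 3n - 3]
4216 = n × [43 + 3n]
3n² + (43)n - 4216 = 0
Discriminant: Δ = (43)² - 4(3)(-4216) = 1849 + 50592 = 52441
√Δ = 229
n = [-(43) + √Δ] / (2·3) = (-43 + 229) / 6 = 186 / 6 = 31
(The negative root is discarded since n must be a positive integer.)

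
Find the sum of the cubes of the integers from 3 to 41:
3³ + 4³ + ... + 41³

Use ∑_{k=1}^{n} k³ = [n(n+1)/2]², then subtract the first 2 terms.
∑_{k=1}^{41} k³ = [41×42/2]² = 861² = 741321
∑_{k=1}^{2} k³ = [2×3/2]² = 3² = 9
∑_{k=3}^{41} k³ = 741321 - 9 = 741312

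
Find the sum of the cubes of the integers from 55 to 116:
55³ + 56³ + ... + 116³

Use ∑_{k=1}^{n} k³ = [n(n+1)/2]², then subtract the first 54 terms.
∑_{k=1}^{116} k³ = [116×117/2]² = 6786² = 46049796
∑_{k=1}^{54} k³ = [54×55/2]² = 1485² = 2205225
∑_{k=55}^{116} k³ = 46049796 - 2205225 = 43844571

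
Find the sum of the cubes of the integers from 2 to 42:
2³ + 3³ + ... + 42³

Use ∑_{k=1}^{n} k³ = [n(n+1)/2]², then subtract the first 1 terms.
∑_{k=1}^{42} k³ = [42×43/2]² = 903² = 815409
∑_{k=1}^{1} k³ = [1×2/2]² = 1² = 1
∑_{k=2}^{42} k³ = 815409 - 1 = 815408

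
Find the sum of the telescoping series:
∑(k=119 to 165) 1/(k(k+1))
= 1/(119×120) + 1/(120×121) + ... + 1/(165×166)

Partial fractions: 1/(k(k+1)) = 1/k - 1/(k+1)
The series telescopes:
= (1/119 - 1/120) + (1/120 - 1/121) + ... + (1/165 - 1/166)
= 1/119 - 1/166
= 47/19754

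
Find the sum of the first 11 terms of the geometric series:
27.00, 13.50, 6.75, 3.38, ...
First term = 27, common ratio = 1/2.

Sₙ = a(1 - rⁿ) / (1 - r)
S_11 = 27(1 - (1/2)^11) / (1 - (1/2))
S_11 = 27(1 - (1/2048)) / (1/2)
S_11 = 55269/1024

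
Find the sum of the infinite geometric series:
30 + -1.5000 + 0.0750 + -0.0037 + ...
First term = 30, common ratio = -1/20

For |r| < 1, S = a / (1 - r)
S = 30 / (1 - (-1/20))
S = 30 / (21/20)
S = 200/7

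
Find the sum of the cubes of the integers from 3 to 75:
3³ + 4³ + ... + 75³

Use ∑_{k=1}^{n} k³ = [n(n+1)/2]², then subtract the first 2 terms.
∑_{k=1}^{75} k³ = [75×76/2]² = 2850² = 8122500
∑_{k=1}^{2} k³ = [2×3/2]² = 3² = 9
∑_{k=3}^{75} k³ = 8122500 - 9 = 8122491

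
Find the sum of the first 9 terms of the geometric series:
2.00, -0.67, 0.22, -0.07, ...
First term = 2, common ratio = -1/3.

Sₙ = a(1 - rⁿ) / (1 - r)
S_9 = 2(1 - (-1/3)^9) / (1 - (-1/3))
S_9 = 2(1 - (-1/19683)) / (4/3)
S_9 = 9842/6561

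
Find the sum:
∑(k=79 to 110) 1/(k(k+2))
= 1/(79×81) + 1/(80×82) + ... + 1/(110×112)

Partial fractions: 1/(k(k+2)) = (1/2)[1/k - 1/(k+2)]
Telescoping leaves the first two and last two terms:
= (1/2)[1/79 + 1/80 - 1/111 - 1/112]
= 17729/4910640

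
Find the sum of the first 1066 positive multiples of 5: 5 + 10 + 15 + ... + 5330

Factor out 5: = 5(1 + 2 + ... + 1066) = 5 × n(n+1)/2
= 5 × 1066×1067/2
= 5 × 568711
= 2843555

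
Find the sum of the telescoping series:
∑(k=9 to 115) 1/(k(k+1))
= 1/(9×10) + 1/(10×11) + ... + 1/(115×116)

Partial fractions: 1/(k(k+1)) = 1/k - 1/(k+1)
The series telescopes:
= (1/9 - 1/10) + (1/10 - 1/11) + ... + (1/115 - 1/116)
= 1/9 - 1/116
= 107/1044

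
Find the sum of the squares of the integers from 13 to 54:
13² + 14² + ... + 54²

Use ∑_{k=1}^{n} k² = n(n+1)(2n+1)/6, then subtract the first 12 terms.
∑_{k=1}^{54} k² = 54×55×109/6 = 53955
∑_{k=1}^{12} k² = 12×13×25/6 = 650
∑_{k=13}^{54} k² = 53955 - 650 = 53305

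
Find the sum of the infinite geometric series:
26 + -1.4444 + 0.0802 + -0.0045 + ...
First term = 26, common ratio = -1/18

For |r| < 1, S = a / (1 - r)
S = 26 / (1 - (-1/18))
S = 26 / (19/18)
S = 468/19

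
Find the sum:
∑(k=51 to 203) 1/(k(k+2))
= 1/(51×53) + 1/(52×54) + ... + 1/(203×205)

Partial fractions: 1/(k(k+2)) = (1/2)[1/k - 1/(k+2)]
Telescoping leaves the first two and last two terms:
= (1/2)[1/51 + 1/52 - 1/204 - 1/205]
= 2633/181220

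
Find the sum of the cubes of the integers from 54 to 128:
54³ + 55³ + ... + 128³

Use ∑_{k=1}^{n} k³ = [n(n+1)/2]², then subtract the first 53 terms.
∑_{k=1}^{128} k³ = [128×129/2]² = 8256² = 68161536
∑_{k=1}^{53} k³ = [53×54/2]² = 1431² = 2047761
∑_{k=54}^{128} k³ = 68161536 - 2047761 = 66113775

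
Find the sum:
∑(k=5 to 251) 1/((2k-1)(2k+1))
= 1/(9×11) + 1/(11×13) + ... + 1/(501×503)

Partial fractions: 1/((2k-1)(2k+1)) = (1/2)[1/(2k-1) - 1/(2k+1)]
The series telescopes:
= (1/2)[1/9 - 1/503]
= 247/4527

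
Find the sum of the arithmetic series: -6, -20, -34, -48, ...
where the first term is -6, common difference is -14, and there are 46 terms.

Sₙ = n/2 × (first + last)
Last term = a + (n-1)d = -6 + (46-1)×(-14) = -636
S_46 = 46/2 × (-6 + (-636))
S_46 = 46/2 × (-642) = -14766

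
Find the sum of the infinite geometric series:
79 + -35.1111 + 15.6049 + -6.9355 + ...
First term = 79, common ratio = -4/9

For |r| < 1, S = a / (1 - r)
S = 79 / (1 - (-4/9))
S = 79 / (13/9)
S = 711/13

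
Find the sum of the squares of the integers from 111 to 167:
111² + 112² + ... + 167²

Use ∑_{k=1}^{n} k² = n(n+1)(2n+1)/6, then subtract the first 110 terms.
∑_{k=1}^{167} k² = 167×168×335/6 = 1566460
∑_{k=1}^{110} k² = 110×111×221/6 = 449735
∑_{k=111}^{167} k² = 1566460 - 449735 = 1116725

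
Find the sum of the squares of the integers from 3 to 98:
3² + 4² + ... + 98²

Use ∑_{k=1}^{n} k² = n(n+1)(2n+1)/6, then subtract the first 2 terms.
∑_{k=1}^{98} k² = 98×99×197/6 = 318549
∑_{k=1}^{2} k² = 2×3×5/6 = 5
∑_{k=3}^{98} k² = 318549 - 5 = 318544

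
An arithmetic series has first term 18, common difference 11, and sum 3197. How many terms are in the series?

Using S = n/2 × [2a + (n-1)d]
3197 = n/2 × [2(18) + (n-1)(11)]
3197 = n/2 × [36 + 11n - 11]
6394 = n × [25 + 11n]
11n² + (25)n - 6394 = 0
Discriminant: Δ = (25)² - 4(11)(-6394) = 625 + 281336 = 281961
√Δ = 531
n = [-(25) + √Δ] / (2·11) = (-25 + 531) / 22 = 506 / 22 = 23
(The negative root is discarded since n must be a positive integer.)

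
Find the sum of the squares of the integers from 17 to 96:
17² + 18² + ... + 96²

Use ∑_{k=1}^{n} k² = n(n+1)(2n+1)/6, then subtract the first 16 terms.
∑_{k=1}^{96} k² = 96×97×193/6 = 299536
∑_{k=1}^{16} k² = 16×17×33/6 = 1496
∑_{k=17}^{96} k² = 299536 - 1496 = 298040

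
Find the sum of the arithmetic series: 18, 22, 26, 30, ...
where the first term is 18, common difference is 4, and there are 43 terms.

Sₙ = n/2 × (first + last)
Last term = a + (n-1)d = 18 + (43-1)×4 = 186
S_43 = 43/2 × (18 + 186)
S_43 = 43/2 × 204 = 4386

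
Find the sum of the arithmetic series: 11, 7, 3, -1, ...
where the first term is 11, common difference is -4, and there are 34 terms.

Sₙ = n/2 × (first + last)
Last term = a + (n-1)d = 11 + (34-1)×(-4) = -121
S_34 = 34/2 × (11 + (-121))
S_34 = 34/2 × (-110) = -1870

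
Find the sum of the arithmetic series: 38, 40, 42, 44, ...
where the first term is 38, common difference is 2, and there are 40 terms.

Sₙ = n/2 × (first + last)
Last term = a + (n-1)d = 38 + (40-1)×2 = 116
S_40 = 40/2 × (38 + 116)
S_40 = 40/2 × 154 = 3080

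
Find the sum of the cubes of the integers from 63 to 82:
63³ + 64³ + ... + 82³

Use ∑_{k=1}^{n} k³ = [n(n+1)/2]², then subtract the first 62 terms.
∑_{k=1}^{82} k³ = [82×83/2]² = 3403² = 11580409
∑_{k=1}^{62} k³ = [62×63/2]² = 1953² = 3814209
∑_{k=63}^{82} k³ = 11580409 - 3814209 = 7766200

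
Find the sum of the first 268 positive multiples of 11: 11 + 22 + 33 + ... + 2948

Factor out 11: = 11(1 + 2 + ... + 268) = 11 × n(n+1)/2
= 11 × 268×269/2
= 11 × 36046
= 396506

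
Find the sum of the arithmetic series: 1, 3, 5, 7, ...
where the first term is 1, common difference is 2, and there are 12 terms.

Sₙ = n/2 × (first + last)
Last term = a + (n-1)d = 1 + (12-1)×2 = 23
S_12 = 12/2 × (1 + 23)
S_12 = 12/2 × 24 = 144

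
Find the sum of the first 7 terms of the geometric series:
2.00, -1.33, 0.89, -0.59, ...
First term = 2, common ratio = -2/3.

Sₙ = a(1 - rⁿ) / (1 - r)
S_7 = 2(1 - (-2/3)^7) / (1 - (-2/3))
S_7 = 2(1 - (-128/2187)) / (5/3)
S_7 = 926/729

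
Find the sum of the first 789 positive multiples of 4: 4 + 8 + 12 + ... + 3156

Factor out 4: = 4(1 + 2 + ... + 789) = 4 × n(n+1)/2
= 4 × 789×790/2
= 4 × 311655
= 1246620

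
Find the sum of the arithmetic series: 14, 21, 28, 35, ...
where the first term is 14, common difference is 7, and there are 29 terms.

Sₙ = n/2 × (first + last)
Last term = a + (n-1)d = 14 + (29-1)×7 = 210
S_29 = 29/2 × (14 + 210)
S_29 = 29/2 × 224 = 3248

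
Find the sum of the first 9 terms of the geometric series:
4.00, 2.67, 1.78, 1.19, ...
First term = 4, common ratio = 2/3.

Sₙ = a(1 - rⁿ) / (1 - r)
S_9 = 4(1 - (2/3)^9) / (1 - (2/3))
S_9 = 4(1 - (512/19683)) / (1/3)
S_9 = 76684/6561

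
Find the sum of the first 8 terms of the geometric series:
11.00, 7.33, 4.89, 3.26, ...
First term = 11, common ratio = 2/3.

Sₙ = a(1 - rⁿ) / (1 - r)
S_8 = 11(1 - (2/3)^8) / (1 - (2/3))
S_8 = 11(1 - (256/6561)) / (1/3)
S_8 = 69355/2187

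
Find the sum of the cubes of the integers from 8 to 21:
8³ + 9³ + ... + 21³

Use ∑_{k=1}^{n} k³ = [n(n+1)/2]², then subtract the first 7 terms.
∑_{k=1}^{21} k³ = [21×22/2]² = 231² = 53361
∑_{k=1}^{7} k³ = [7×8/2]² = 28² = 784
∑_{k=8}^{21} k³ = 53361 - 784 = 52577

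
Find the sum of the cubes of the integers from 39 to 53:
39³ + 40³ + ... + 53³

Use ∑_{k=1}^{n} k³ = [n(n+1)/2]², then subtract the first 38 terms.
∑_{k=1}^{53} k³ = [53×54/2]² = 1431² = 2047761
∑_{k=1}^{38} k³ = [38×39/2]² = 741² = 549081
∑_{k=39}^{53} k³ = 2047761 - 549081 = 1498680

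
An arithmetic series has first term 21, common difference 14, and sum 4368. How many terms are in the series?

Using S = n/2 × [2a + (n-1)d]
4368 = n/2 × [2(21) + (n-1)(14)]
4368 = n/2 × [42 + 14n - 14]
8736 = n × [28 + 14n]
14n² + (28)n - 8736 = 0
Discriminant: Δ = (28)² - 4(14)(-8736) = 784 + 489216 = 490000
√Δ = 700
n = [-(28) + √Δ] / (2·14) = (-28 + 700) / 28 = 672 / 28 = 24
(The negative root is discarded since n must be a positive integer.)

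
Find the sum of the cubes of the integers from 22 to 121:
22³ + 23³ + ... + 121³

Use ∑_{k=1}^{n} k³ = [n(n+1)/2]², then subtract the first 21 terms.
∑_{k=1}^{121} k³ = [121×122/2]² = 7381² = 54479161
∑_{k=1}^{21} k³ = [21×22/2]² = 231² = 53361
∑_{k=22}^{121} k³ = 54479161 - 53361 = 54425800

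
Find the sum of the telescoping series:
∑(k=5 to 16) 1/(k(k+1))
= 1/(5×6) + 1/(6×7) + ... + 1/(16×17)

Partial fractions: 1/(k(k+1)) = 1/k - 1/(k+1)
The series telescopes:
= (1/5 - 1/6) + (1/6 - 1/7) + ... + (1/16 - 1/17)
= 1/5 - 1/17
= 12/85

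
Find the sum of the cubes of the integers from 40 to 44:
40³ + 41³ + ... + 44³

Use ∑_{k=1}^{n} k³ = [n(n+1)/2]², then subtract the first 39 terms.
∑_{k=1}^{44} k³ = [44×45/2]² = 990² = 980100
∑_{k=1}^{39} k³ = [39×40/2]² = 780² = 608400
∑_{k=40}^{44} k³ = 980100 - 608400 = 371700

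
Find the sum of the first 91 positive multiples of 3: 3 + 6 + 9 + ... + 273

Factor out 3: = 3(1 + 2 + ... + 91) = 3 × n(n+1)/2
= 3 × 91×92/2
= 3 × 4186
= 12558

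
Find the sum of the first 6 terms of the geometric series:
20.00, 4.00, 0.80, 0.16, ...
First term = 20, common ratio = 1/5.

Sₙ = a(1 - rⁿ) / (1 - r)
S_6 = 20(1 - (1/5)^6) / (1 - (1/5))
S_6 = 20(1 - (1/15625)) / (4/5)
S_6 = 15624/625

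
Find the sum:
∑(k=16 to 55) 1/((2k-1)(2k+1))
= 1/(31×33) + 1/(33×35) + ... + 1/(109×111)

Partial fractions: 1/((2k-1)(2k+1)) = (1/2)[1/(2k-1) - 1/(2k+1)]
The series telescopes:
= (1/2)[1/31 - 1/111]
= 40/3441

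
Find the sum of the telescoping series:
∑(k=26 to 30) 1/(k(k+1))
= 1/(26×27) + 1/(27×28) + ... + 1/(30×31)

Partial fractions: 1/(k(k+1)) = 1/k - 1/(k+1)
The series telescopes:
= (1/26 - 1/27) + (1/27 - 1/28) + ... + (1/30 - 1/31)
= 1/26 - 1/31
= 5/806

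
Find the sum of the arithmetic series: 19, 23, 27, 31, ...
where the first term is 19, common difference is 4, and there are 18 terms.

Sₙ = n/2 × (first + last)
Last term = a + (n-1)d = 19 + (18-1)×4 = 87
S_18 = 18/2 × (19 + 87)
S_18 = 18/2 × 106 = 954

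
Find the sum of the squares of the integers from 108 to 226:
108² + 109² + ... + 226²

Use ∑_{k=1}^{n} k² = n(n+1)(2n+1)/6, then subtract the first 107 terms.
∑_{k=1}^{226} k² = 226×227×453/6 = 3873301
∑_{k=1}^{107} k² = 107×108×215/6 = 414090
∑_{k=108}^{226} k² = 3873301 - 414090 = 3459211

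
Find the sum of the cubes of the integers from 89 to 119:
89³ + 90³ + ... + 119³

Use ∑_{k=1}^{n} k³ = [n(n+1)/2]², then subtract the first 88 terms.
∑_{k=1}^{119} k³ = [119×120/2]² = 7140² = 50979600
∑_{k=1}^{88} k³ = [88×89/2]² = 3916² = 15335056
∑_{k=89}^{119} k³ = 50979600 - 15335056 = 35644544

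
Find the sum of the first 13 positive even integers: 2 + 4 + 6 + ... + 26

Sum of first n even numbers = n(n+1)
= 13×14
= 182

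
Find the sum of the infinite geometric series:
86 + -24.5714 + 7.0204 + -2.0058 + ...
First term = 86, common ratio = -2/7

For |r| < 1, S = a / (1 - r)
S = 86 / (1 - (-2/7))
S = 86 / (9/7)
S = 602/9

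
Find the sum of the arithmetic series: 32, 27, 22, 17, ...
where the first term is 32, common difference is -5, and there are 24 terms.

Sₙ = n/2 × (first + last)
Last term = a + (n-1)d = 32 + (24-1)×(-5) = -83
S_24 = 24/2 × (32 + (-83))
S_24 = 24/2 × (-51) = -612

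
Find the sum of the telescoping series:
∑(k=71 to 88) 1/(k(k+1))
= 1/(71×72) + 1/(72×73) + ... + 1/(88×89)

Partial fractions: 1/(k(k+1)) = 1/k - 1/(k+1)
The series telescopes:
= (1/71 - 1/72) + (1/72 - 1/73) + ... + (1/88 - 1/89)
= 1/71 - 1/89
= 18/6319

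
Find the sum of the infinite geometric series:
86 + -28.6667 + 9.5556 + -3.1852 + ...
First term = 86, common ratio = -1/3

For |r| < 1, S = a / (1 - r)
S = 86 / (1 - (-1/3))
S = 86 / (4/3)
S = 129/2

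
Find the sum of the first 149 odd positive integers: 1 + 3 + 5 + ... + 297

Sum of first n odd numbers = n²
= 149²
= 22201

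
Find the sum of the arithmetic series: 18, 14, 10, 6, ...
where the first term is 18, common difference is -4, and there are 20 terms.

Sₙ = n/2 × (first + last)
Last term = a + (n-1)d = 18 + (20-1)×(-4) = -58
S_20 = 20/2 × (18 + (-58))
S_20 = 20/2 × (-40) = -400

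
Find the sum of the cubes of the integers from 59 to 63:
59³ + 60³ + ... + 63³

Use ∑_{k=1}^{n} k³ = [n(n+1)/2]², then subtract the first 58 terms.
∑_{k=1}^{63} k³ = [63×64/2]² = 2016² = 4064256
∑_{k=1}^{58} k³ = [58×59/2]² = 1711² = 2927521
∑_{k=59}^{63} k³ = 4064256 - 2927521 = 1136735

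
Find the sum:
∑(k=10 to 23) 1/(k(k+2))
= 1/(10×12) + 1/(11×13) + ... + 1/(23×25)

Partial fractions: 1/(k(k+2)) = (1/2)[1/k - 1/(k+2)]
Telescoping leaves the first two and last two terms:
= (1/2)[1/10 + 1/11 - 1/24 - 1/25]
= 721/13200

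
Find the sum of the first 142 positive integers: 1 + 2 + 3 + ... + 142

Formula: ∑k = n(n+1)/2
= 142×143/2
= 20306/2
= 10153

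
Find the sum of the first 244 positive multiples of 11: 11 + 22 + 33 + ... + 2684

Factor out 11: = 11(1 + 2 + ... + 244) = 11 × n(n+1)/2
= 11 × 244×245/2
= 11 × 29890
= 328790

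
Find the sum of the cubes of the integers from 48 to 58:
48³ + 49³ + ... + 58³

Use ∑_{k=1}^{n} k³ = [n(n+1)/2]², then subtract the first 47 terms.
∑_{k=1}^{58} k³ = [58×59/2]² = 1711² = 2927521
∑_{k=1}^{47} k³ = [47×48/2]² = 1128² = 1272384
∑_{k=48}^{58} k³ = 2927521 - 1272384 = 1655137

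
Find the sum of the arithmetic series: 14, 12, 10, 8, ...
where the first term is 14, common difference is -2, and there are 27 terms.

Sₙ = n/2 × (first + last)
Last term = a + (n-1)d = 14 + (27-1)×(-2) = -38
S_27 = 27/2 × (14 + (-38))
S_27 = 27/2 × (-24) = -324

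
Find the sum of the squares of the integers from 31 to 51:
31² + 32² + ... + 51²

Use ∑_{k=1}^{n} k² = n(n+1)(2n+1)/6, then subtract the first 30 terms.
∑_{k=1}^{51} k² = 51×52×103/6 = 45526
∑_{k=1}^{30} k² = 30×31×61/6 = 9455
∑_{k=31}^{51} k² = 45526 - 9455 = 36071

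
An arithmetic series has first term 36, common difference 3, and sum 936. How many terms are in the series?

Using S = n/2 × [2a + (n-1)d]
936 = n/2 × [2(36) + (n-1)(3)]
936 = n/2 × [72 + 3n - 3]
1872 = n × [69 + 3n]
3n² + (69)n - 1872 = 0
Discriminant: Δ = (69)² - 4(3)(-1872) = 4761 + 22464 = 27225
√Δ = 165
n = [-(69) + √Δ] / (2·3) = (-69 + 165) / 6 = 96 / 6 = 16
(The negative root is discarded since n must be a positive integer.)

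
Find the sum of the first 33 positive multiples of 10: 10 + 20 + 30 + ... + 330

Factor out 10: = 10(1 + 2 + ... + 33) = 10 × n(n+1)/2
= 10 × 33×34/2
= 10 × 561
= 5610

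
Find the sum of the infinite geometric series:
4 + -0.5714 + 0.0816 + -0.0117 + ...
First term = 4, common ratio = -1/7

For |r| < 1, S = a / (1 - r)
S = 4 / (1 - (-1/7))
S = 4 / (8/7)
S = 7/2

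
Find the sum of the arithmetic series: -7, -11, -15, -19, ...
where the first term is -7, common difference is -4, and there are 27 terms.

Sₙ = n/2 × (first + last)
Last term = a + (n-1)d = -7 + (27-1)×(-4) = -111
S_27 = 27/2 × (-7 + (-111))
S_27 = 27/2 × (-118) = -1593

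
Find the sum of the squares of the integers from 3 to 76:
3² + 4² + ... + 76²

Use ∑_{k=1}^{n} k² = n(n+1)(2n+1)/6, then subtract the first 2 terms.
∑_{k=1}^{76} k² = 76×77×153/6 = 149226
∑_{k=1}^{2} k² = 2×3×5/6 = 5
∑_{k=3}^{76} k² = 149226 - 5 = 149221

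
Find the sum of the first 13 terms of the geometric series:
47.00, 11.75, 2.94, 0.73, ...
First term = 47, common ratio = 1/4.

Sₙ = a(1 - rⁿ) / (1 - r)
S_13 = 47(1 - (1/4)^13) / (1 - (1/4))
S_13 = 47(1 - (1/67108864)) / (3/4)
S_13 = 1051372187/16777216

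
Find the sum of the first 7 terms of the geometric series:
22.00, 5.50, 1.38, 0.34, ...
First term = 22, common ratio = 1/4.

Sₙ = a(1 - rⁿ) / (1 - r)
S_7 = 22(1 - (1/4)^7) / (1 - (1/4))
S_7 = 22(1 - (1/16384)) / (3/4)
S_7 = 60071/2048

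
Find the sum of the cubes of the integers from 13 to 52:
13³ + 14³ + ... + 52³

Use ∑_{k=1}^{n} k³ = [n(n+1)/2]², then subtract the first 12 terms.
∑_{k=1}^{52} k³ = [52×53/2]² = 1378² = 1898884
∑_{k=1}^{12} k³ = [12×13/2]² = 78² = 6084
∑_{k=13}^{52} k³ = 1898884 - 6084 = 1892800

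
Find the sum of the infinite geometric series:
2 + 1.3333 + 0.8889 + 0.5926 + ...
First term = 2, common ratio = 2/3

For |r| < 1, S = a / (1 - r)
S = 2 / (1 - (2/3))
S = 2 / (1/3)
S = 6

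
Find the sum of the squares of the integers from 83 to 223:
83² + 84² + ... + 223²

Use ∑_{k=1}^{n} k² = n(n+1)(2n+1)/6, then subtract the first 82 terms.
∑_{k=1}^{223} k² = 223×224×447/6 = 3721424
∑_{k=1}^{82} k² = 82×83×165/6 = 187165
∑_{k=83}^{223} k² = 3721424 - 187165 = 3534259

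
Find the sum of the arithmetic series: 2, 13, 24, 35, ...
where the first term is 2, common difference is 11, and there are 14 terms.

Sₙ = n/2 × (first + last)
Last term = a + (n-1)d = 2 + (14-1)×11 = 145
S_14 = 14/2 × (2 + 145)
S_14 = 14/2 × 147 = 1029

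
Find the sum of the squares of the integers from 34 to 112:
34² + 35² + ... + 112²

Use ∑_{k=1}^{n} k² = n(n+1)(2n+1)/6, then subtract the first 33 terms.
∑_{k=1}^{112} k² = 112×113×225/6 = 474600
∑_{k=1}^{33} k² = 33×34×67/6 = 12529
∑_{k=34}^{112} k² = 474600 - 12529 = 462071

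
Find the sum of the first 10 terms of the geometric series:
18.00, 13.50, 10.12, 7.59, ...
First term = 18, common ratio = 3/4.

Sₙ = a(1 - rⁿ) / (1 - r)
S_10 = 18(1 - (3/4)^10) / (1 - (3/4))
S_10 = 18(1 - (59049/1048576)) / (1/4)
S_10 = 8905743/131072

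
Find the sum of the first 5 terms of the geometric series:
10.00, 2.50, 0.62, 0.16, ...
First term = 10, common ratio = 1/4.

Sₙ = a(1 - rⁿ) / (1 - r)
S_5 = 10(1 - (1/4)^5) / (1 - (1/4))
S_5 = 10(1 - (1/1024)) / (3/4)
S_5 = 1705/128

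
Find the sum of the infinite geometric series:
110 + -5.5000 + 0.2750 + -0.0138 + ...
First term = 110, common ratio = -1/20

For |r| < 1, S = a / (1 - r)
S = 110 / (1 - (-1/20))
S = 110 / (21/20)
S = 2200/21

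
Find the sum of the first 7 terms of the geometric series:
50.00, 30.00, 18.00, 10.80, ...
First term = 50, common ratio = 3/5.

Sₙ = a(1 - rⁿ) / (1 - r)
S_7 = 50(1 - (3/5)^7) / (1 - (3/5))
S_7 = 50(1 - (2187/78125)) / (2/5)
S_7 = 75938/625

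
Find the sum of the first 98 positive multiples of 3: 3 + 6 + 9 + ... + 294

Factor out 3: = 3(1 + 2 + ... + 98) = 3 × n(n+1)/2
= 3 × 98×99/2
= 3 × 4851
= 14553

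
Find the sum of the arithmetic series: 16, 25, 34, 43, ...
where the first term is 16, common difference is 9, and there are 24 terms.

Sₙ = n/2 × (first + last)
Last term = a + (n-1)d = 16 + (24-1)×9 = 223
S_24 = 24/2 × (16 + 223)
S_24 = 24/2 × 239 = 2868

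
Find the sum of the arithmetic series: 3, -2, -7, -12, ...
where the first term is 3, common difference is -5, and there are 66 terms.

Sₙ = n/2 × (first + last)
Last term = a + (n-1)d = 3 + (66-1)×(-5) = -322
S_66 = 66/2 × (3 + (-322))
S_66 = 66/2 × (-319) = -10527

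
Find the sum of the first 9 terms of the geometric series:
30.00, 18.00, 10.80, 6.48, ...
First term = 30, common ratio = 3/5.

Sₙ = a(1 - rⁿ) / (1 - r)
S_9 = 30(1 - (3/5)^9) / (1 - (3/5))
S_9 = 30(1 - (19683/1953125)) / (2/5)
S_9 = 5800326/78125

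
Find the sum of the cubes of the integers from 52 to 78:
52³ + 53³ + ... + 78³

Use ∑_{k=1}^{n} k³ = [n(n+1)/2]², then subtract the first 51 terms.
∑_{k=1}^{78} k³ = [78×79/2]² = 3081² = 9492561
∑_{k=1}^{51} k³ = [51×52/2]² = 1326² = 1758276
∑_{k=52}^{78} k³ = 9492561 - 1758276 = 7734285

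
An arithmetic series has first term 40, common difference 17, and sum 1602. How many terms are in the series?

Using S = n/2 × [2a + (n-1)d]
1602 = n/2 × [2(40) + (n-1)(17)]
1602 = n/2 × [80 + 17n - 17]
3204 = n × [63 + 17n]
17n² + (63)n - 3204 = 0
Discriminant: Δ = (63)² - 4(17)(-3204) = 3969 + 217872 = 221841
√Δ = 471
n = [-(63) + √Δ] / (2·17) = (-63 + 471) / 34 = 408 / 34 = 12
(The negative root is discarded since n must be a positive integer.)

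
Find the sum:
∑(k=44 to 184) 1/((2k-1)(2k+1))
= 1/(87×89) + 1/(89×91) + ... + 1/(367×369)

Partial fractions: 1/((2k-1)(2k+1)) = (1/2)[1/(2k-1) - 1/(2k+1)]
The series telescopes:
= (1/2)[1/87 - 1/369]
= 47/10701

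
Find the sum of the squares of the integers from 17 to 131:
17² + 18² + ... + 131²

Use ∑_{k=1}^{n} k² = n(n+1)(2n+1)/6, then subtract the first 16 terms.
∑_{k=1}^{131} k² = 131×132×263/6 = 757966
∑_{k=1}^{16} k² = 16×17×33/6 = 1496
∑_{k=17}^{131} k² = 757966 - 1496 = 756470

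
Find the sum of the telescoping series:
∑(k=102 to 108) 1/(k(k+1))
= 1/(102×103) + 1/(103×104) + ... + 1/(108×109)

Partial fractions: 1/(k(k+1)) = 1/k - 1/(k+1)
The series telescopes:
= (1/102 - 1/103) + (1/103 - 1/104) + ... + (1/108 - 1/109)
= 1/102 - 1/109
= 7/11118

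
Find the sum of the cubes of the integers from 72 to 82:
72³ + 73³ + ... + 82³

Use ∑_{k=1}^{n} k³ = [n(n+1)/2]², then subtract the first 71 terms.
∑_{k=1}^{82} k³ = [82×83/2]² = 3403² = 11580409
∑_{k=1}^{71} k³ = [71×72/2]² = 2556² = 6533136
∑_{k=72}^{82} k³ = 11580409 - 6533136 = 5047273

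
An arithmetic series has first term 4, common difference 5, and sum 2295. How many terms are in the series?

Using S = n/2 × [2a + (n-1)d]
2295 = n/2 × [2(4) + (n-1)(5)]
2295 = n/2 × [8 + 5n - 5]
4590 = n × [3 + 5n]
5n² + (3)n - 4590 = 0
Discriminant: Δ = (3)² - 4(5)(-4590) = 9 + 91800 = 91809
√Δ = 303
n = [-(3) + √Δ] / (2·5) = (-3 + 303) / 10 = 300 / 10 = 30
(The negative root is discarded since n must be a positive integer.)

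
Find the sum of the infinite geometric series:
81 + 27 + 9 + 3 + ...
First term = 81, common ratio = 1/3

For |r| < 1, S = a / (1 - r)
S = 81 / (1 - (1/3))
S = 81 / (2/3)
S = 243/2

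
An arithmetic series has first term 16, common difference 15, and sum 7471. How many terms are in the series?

Using S = n/2 × [2a + (n-1)d]
7471 = n/2 × [2(16) + (n-1)(15)]
7471 = n/2 × [32 + 15n - 15]
14942 = n × [17 + 15n]
15n² + (17)n - 14942 = 0
Discriminant: Δ = (17)² - 4(15)(-14942) = 289 + 896520 = 896809
√Δ = 947
n = [-(17) + √Δ] / (2·15) = (-17 + 947) / 30 = 930 / 30 = 31
(The negative root is discarded since n must be a positive integer.)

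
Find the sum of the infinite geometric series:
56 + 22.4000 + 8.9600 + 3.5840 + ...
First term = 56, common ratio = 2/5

For |r| < 1, S = a / (1 - r)
S = 56 / (1 - (2/5))
S = 56 / (3/5)
S = 280/3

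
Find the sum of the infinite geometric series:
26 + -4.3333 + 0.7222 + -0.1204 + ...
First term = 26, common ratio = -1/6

For |r| < 1, S = a / (1 - r)
S = 26 / (1 - (-1/6))
S = 26 / (7/6)
S = 156/7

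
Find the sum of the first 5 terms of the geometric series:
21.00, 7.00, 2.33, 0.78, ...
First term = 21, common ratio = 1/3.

Sₙ = a(1 - rⁿ) / (1 - r)
S_5 = 21(1 - (1/3)^5) / (1 - (1/3))
S_5 = 21(1 - (1/243)) / (2/3)
S_5 = 847/27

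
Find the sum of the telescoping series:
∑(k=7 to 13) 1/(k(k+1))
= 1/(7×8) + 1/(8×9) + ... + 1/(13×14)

Partial fractions: 1/(k(k+1)) = 1/k - 1/(k+1)
The series telescopes:
= (1/7 - 1/8) + (1/8 - 1/9) + ... + (1/13 - 1/14)
= 1/7 - 1/14
= 1/14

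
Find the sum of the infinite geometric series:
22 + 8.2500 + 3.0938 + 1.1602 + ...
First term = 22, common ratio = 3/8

For |r| < 1, S = a / (1 - r)
S = 22 / (1 - (3/8))
S = 22 / (5/8)
S = 176/5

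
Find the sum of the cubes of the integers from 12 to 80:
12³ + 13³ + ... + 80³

Use ∑_{k=1}^{n} k³ = [n(n+1)/2]², then subtract the first 11 terms.
∑_{k=1}^{80} k³ = [80×81/2]² = 3240² = 10497600
∑_{k=1}^{11} k³ = [11×12/2]² = 66² = 4356
∑_{k=12}^{80} k³ = 10497600 - 4356 = 10493244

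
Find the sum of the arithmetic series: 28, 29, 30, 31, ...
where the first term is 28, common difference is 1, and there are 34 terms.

Sₙ = n/2 × (first + last)
Last term = a + (n-1)d = 28 + (34-1)×1 = 61
S_34 = 34/2 × (28 + 61)
S_34 = 34/2 × 89 = 1513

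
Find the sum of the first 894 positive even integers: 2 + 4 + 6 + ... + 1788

Sum of first n even numbers = n(n+1)
= 894×895
= 800130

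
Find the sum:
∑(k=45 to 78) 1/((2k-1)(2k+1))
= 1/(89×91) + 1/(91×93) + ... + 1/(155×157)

Partial fractions: 1/((2k-1)(2k+1)) = (1/2)[1/(2k-1) - 1/(2k+1)]
The series telescopes:
= (1/2)[1/89 - 1/157]
= 34/13973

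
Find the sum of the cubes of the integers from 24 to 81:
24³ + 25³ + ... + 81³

Use ∑_{k=1}^{n} k³ = [n(n+1)/2]², then subtract the first 23 terms.
∑_{k=1}^{81} k³ = [81×82/2]² = 3321² = 11029041
∑_{k=1}^{23} k³ = [23×24/2]² = 276² = 76176
∑_{k=24}^{81} k³ = 11029041 - 76176 = 10952865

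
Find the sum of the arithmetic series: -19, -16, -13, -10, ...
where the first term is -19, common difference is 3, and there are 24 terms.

Sₙ = n/2 × (first + last)
Last term = a + (n-1)d = -19 + (24-1)×3 = 50
S_24 = 24/2 × (-19 + 50)
S_24 = 24/2 × 31 = 372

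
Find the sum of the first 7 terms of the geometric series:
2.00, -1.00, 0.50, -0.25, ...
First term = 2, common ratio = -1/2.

Sₙ = a(1 - rⁿ) / (1 - r)
S_7 = 2(1 - (-1/2)^7) / (1 - (-1/2))
S_7 = 2(1 - (-1/128)) / (3/2)
S_7 = 43/32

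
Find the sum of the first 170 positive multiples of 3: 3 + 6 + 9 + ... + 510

Factor out 3: = 3(1 + 2 + ... + 170) = 3 × n(n+1)/2
= 3 × 170×171/2
= 3 × 14535
= 43605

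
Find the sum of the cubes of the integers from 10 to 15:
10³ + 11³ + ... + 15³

Use ∑_{k=1}^{n} k³ = [n(n+1)/2]², then subtract the first 9 terms.
∑_{k=1}^{15} k³ = [15×16/2]² = 120² = 14400
∑_{k=1}^{9} k³ = [9×10/2]² = 45² = 2025
∑_{k=10}^{15} k³ = 14400 - 2025 = 12375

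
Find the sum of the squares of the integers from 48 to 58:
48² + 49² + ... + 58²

Use ∑_{k=1}^{n} k² = n(n+1)(2n+1)/6, then subtract the first 47 terms.
∑_{k=1}^{58} k² = 58×59×117/6 = 66729
∑_{k=1}^{47} k² = 47×48×95/6 = 35720
∑_{k=48}^{58} k² = 66729 - 35720 = 31009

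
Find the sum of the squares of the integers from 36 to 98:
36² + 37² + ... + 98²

Use ∑_{k=1}^{n} k² = n(n+1)(2n+1)/6, then subtract the first 35 terms.
∑_{k=1}^{98} k² = 98×99×197/6 = 318549
∑_{k=1}^{35} k² = 35×36×71/6 = 14910
∑_{k=36}^{98} k² = 318549 - 14910 = 303639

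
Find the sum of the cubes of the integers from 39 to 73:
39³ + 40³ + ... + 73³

Use ∑_{k=1}^{n} k³ = [n(n+1)/2]², then subtract the first 38 terms.
∑_{k=1}^{73} k³ = [73×74/2]² = 2701² = 7295401
∑_{k=1}^{38} k³ = [38×39/2]² = 741² = 549081
∑_{k=39}^{73} k³ = 7295401 - 549081 = 6746320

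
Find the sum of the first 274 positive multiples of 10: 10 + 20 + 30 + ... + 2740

Factor out 10: = 10(1 + 2 + ... + 274) = 10 × n(n+1)/2
= 10 × 274×275/2
= 10 × 37675
= 376750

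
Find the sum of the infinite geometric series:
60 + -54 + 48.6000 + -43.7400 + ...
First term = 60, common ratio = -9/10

For |r| < 1, S = a / (1 - r)
S = 60 / (1 - (-9/10))
S = 60 / (19/10)
S = 600/19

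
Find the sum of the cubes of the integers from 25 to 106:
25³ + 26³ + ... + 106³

Use ∑_{k=1}^{n} k³ = [n(n+1)/2]², then subtract the first 24 terms.
∑_{k=1}^{106} k³ = [106×107/2]² = 5671² = 32160241
∑_{k=1}^{24} k³ = [24×25/2]² = 300² = 90000
∑_{k=25}^{106} k³ = 32160241 - 90000 = 32070241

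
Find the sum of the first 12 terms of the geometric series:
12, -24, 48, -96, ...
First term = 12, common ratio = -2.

Sₙ = a(1 - rⁿ) / (1 - r)
S_12 = 12(1 - (-2)^12) / (1 - (-2))
S_12 = 12(1 - 4096) / (3)
S_12 = -16380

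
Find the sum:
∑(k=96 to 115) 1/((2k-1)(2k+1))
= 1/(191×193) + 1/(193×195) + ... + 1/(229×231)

Partial fractions: 1/((2k-1)(2k+1)) = (1/2)[1/(2k-1) - 1/(2k+1)]
The series telescopes:
= (1/2)[1/191 - 1/231]
= 20/44121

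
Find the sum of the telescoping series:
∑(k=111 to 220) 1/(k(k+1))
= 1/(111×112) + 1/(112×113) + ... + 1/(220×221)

Partial fractions: 1/(k(k+1)) = 1/k - 1/(k+1)
The series telescopes:
= (1/111 - 1/112) + (1/112 - 1/113) + ... + (1/220 - 1/221)
= 1/111 - 1/221
= 110/24531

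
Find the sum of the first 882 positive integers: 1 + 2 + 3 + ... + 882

Formula: ∑k = n(n+1)/2
= 882×883/2
= 778806/2
= 389403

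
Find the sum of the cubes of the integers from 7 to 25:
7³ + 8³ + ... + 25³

Use ∑_{k=1}^{n} k³ = [n(n+1)/2]², then subtract the first 6 terms.
∑_{k=1}^{25} k³ = [25×26/2]² = 325² = 105625
∑_{k=1}^{6} k³ = [6×7/2]² = 21² = 441
∑_{k=7}^{25} k³ = 105625 - 441 = 105184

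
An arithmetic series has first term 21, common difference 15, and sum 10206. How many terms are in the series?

Using S = n/2 × [2a + (n-1)d]
10206 = n/2 × [2(21) + (n-1)(15)]
10206 = n/2 × [42 + 15n - 15]
20412 = n × [27 + 15n]
15n² + (27)n - 20412 = 0
Discriminant: Δ = (27)² - 4(15)(-20412) = 729 + 1224720 = 1225449
√Δ = 1107
n = [-(27) + √Δ] / (2·15) = (-27 + 1107) / 30 = 1080 / 30 = 36
(The negative root is discarded since n must be a positive integer.)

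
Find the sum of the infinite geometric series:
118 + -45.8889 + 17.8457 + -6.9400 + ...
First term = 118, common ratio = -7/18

For |r| < 1, S = a / (1 - r)
S = 118 / (1 - (-7/18))
S = 118 / (25/18)
S = 2124/25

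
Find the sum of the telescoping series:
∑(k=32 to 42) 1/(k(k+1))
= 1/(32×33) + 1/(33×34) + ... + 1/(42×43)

Partial fractions: 1/(k(k+1)) = 1/k - 1/(k+1)
The series telescopes:
= (1/32 - 1/33) + (1/33 - 1/34) + ... + (1/42 - 1/43)
= 1/32 - 1/43
= 11/1376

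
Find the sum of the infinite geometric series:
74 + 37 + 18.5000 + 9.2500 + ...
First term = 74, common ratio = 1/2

For |r| < 1, S = a / (1 - r)
S = 74 / (1 - (1/2))
S = 74 / (1/2)
S = 148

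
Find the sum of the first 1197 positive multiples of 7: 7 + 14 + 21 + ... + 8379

Factor out 7: = 7(1 + 2 + ... + 1197) = 7 × n(n+1)/2
= 7 × 1197×1198/2
= 7 × 717003
= 5019021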